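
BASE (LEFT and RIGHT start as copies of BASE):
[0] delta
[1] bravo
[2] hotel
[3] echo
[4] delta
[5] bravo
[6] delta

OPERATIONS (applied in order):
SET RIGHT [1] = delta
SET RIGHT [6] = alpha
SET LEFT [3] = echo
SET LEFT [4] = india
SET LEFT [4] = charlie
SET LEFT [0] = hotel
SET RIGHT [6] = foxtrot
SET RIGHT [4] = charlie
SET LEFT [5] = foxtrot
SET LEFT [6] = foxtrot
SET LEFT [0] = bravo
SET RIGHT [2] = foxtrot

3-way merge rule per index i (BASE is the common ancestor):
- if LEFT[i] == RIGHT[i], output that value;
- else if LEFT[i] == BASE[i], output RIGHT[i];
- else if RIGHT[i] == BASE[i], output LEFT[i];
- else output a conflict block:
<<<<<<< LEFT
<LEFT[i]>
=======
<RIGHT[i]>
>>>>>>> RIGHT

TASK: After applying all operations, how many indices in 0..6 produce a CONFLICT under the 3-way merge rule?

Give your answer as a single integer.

Answer: 0

Derivation:
Final LEFT:  [bravo, bravo, hotel, echo, charlie, foxtrot, foxtrot]
Final RIGHT: [delta, delta, foxtrot, echo, charlie, bravo, foxtrot]
i=0: L=bravo, R=delta=BASE -> take LEFT -> bravo
i=1: L=bravo=BASE, R=delta -> take RIGHT -> delta
i=2: L=hotel=BASE, R=foxtrot -> take RIGHT -> foxtrot
i=3: L=echo R=echo -> agree -> echo
i=4: L=charlie R=charlie -> agree -> charlie
i=5: L=foxtrot, R=bravo=BASE -> take LEFT -> foxtrot
i=6: L=foxtrot R=foxtrot -> agree -> foxtrot
Conflict count: 0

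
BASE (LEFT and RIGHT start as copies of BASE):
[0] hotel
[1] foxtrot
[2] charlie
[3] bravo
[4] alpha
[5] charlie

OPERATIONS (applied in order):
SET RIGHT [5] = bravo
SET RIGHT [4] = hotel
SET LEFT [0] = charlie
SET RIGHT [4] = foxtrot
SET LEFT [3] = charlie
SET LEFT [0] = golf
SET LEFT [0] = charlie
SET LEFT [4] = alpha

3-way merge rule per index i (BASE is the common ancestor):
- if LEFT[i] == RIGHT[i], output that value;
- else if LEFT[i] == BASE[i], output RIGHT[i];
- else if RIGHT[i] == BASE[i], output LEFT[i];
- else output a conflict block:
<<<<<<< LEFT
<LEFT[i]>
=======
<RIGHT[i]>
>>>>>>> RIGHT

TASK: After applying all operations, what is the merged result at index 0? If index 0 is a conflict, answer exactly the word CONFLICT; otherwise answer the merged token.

Answer: charlie

Derivation:
Final LEFT:  [charlie, foxtrot, charlie, charlie, alpha, charlie]
Final RIGHT: [hotel, foxtrot, charlie, bravo, foxtrot, bravo]
i=0: L=charlie, R=hotel=BASE -> take LEFT -> charlie
i=1: L=foxtrot R=foxtrot -> agree -> foxtrot
i=2: L=charlie R=charlie -> agree -> charlie
i=3: L=charlie, R=bravo=BASE -> take LEFT -> charlie
i=4: L=alpha=BASE, R=foxtrot -> take RIGHT -> foxtrot
i=5: L=charlie=BASE, R=bravo -> take RIGHT -> bravo
Index 0 -> charlie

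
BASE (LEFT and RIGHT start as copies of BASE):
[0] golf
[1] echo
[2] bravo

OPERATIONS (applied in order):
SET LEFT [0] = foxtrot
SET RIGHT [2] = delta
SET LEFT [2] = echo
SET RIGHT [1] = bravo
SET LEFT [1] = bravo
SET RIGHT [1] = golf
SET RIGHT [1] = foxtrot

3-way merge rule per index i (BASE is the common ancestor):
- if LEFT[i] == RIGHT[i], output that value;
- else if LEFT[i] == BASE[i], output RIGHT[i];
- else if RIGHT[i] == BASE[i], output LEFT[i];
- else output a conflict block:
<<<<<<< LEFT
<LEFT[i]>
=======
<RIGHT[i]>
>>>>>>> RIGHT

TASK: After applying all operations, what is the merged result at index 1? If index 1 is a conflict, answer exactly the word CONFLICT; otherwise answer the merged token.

Final LEFT:  [foxtrot, bravo, echo]
Final RIGHT: [golf, foxtrot, delta]
i=0: L=foxtrot, R=golf=BASE -> take LEFT -> foxtrot
i=1: BASE=echo L=bravo R=foxtrot all differ -> CONFLICT
i=2: BASE=bravo L=echo R=delta all differ -> CONFLICT
Index 1 -> CONFLICT

Answer: CONFLICT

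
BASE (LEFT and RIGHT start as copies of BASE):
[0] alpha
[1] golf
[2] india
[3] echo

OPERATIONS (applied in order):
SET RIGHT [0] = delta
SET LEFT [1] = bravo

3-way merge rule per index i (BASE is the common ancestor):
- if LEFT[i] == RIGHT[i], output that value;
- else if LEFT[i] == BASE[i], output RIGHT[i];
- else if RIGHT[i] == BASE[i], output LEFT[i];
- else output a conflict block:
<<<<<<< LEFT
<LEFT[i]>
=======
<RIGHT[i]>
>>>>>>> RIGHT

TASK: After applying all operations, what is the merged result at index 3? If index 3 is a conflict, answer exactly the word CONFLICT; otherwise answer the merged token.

Answer: echo

Derivation:
Final LEFT:  [alpha, bravo, india, echo]
Final RIGHT: [delta, golf, india, echo]
i=0: L=alpha=BASE, R=delta -> take RIGHT -> delta
i=1: L=bravo, R=golf=BASE -> take LEFT -> bravo
i=2: L=india R=india -> agree -> india
i=3: L=echo R=echo -> agree -> echo
Index 3 -> echo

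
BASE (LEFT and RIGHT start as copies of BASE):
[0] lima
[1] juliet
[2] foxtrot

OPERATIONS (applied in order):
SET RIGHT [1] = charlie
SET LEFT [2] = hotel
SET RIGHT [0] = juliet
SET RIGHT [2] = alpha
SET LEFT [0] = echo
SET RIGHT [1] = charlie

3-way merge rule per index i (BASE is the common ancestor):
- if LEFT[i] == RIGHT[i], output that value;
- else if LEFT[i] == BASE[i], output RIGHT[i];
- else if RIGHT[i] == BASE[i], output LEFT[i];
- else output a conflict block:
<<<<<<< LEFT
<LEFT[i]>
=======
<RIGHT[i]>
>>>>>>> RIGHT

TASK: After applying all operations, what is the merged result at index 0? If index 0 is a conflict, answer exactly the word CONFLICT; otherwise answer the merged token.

Answer: CONFLICT

Derivation:
Final LEFT:  [echo, juliet, hotel]
Final RIGHT: [juliet, charlie, alpha]
i=0: BASE=lima L=echo R=juliet all differ -> CONFLICT
i=1: L=juliet=BASE, R=charlie -> take RIGHT -> charlie
i=2: BASE=foxtrot L=hotel R=alpha all differ -> CONFLICT
Index 0 -> CONFLICT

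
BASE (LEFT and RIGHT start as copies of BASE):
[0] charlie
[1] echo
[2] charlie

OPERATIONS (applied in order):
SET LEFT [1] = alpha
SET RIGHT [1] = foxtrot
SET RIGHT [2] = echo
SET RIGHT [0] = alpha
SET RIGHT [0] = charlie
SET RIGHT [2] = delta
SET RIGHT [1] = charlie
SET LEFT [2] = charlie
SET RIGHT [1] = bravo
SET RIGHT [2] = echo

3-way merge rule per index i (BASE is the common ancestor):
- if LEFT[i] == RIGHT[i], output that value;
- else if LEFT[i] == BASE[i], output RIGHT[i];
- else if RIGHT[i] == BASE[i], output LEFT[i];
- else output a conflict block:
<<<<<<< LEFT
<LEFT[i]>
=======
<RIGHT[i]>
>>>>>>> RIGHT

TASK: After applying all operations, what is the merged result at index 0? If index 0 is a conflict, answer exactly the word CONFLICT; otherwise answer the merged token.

Answer: charlie

Derivation:
Final LEFT:  [charlie, alpha, charlie]
Final RIGHT: [charlie, bravo, echo]
i=0: L=charlie R=charlie -> agree -> charlie
i=1: BASE=echo L=alpha R=bravo all differ -> CONFLICT
i=2: L=charlie=BASE, R=echo -> take RIGHT -> echo
Index 0 -> charlie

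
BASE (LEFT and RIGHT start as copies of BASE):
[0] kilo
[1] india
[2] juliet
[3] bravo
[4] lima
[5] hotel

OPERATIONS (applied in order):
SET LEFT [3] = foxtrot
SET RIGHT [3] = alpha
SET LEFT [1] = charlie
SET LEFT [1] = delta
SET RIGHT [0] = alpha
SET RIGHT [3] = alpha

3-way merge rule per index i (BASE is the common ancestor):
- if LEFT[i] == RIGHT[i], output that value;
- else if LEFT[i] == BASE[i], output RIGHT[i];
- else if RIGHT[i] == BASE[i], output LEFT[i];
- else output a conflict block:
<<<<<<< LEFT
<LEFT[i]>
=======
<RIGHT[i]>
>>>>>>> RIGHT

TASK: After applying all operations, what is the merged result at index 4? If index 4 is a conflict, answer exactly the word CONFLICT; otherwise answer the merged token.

Final LEFT:  [kilo, delta, juliet, foxtrot, lima, hotel]
Final RIGHT: [alpha, india, juliet, alpha, lima, hotel]
i=0: L=kilo=BASE, R=alpha -> take RIGHT -> alpha
i=1: L=delta, R=india=BASE -> take LEFT -> delta
i=2: L=juliet R=juliet -> agree -> juliet
i=3: BASE=bravo L=foxtrot R=alpha all differ -> CONFLICT
i=4: L=lima R=lima -> agree -> lima
i=5: L=hotel R=hotel -> agree -> hotel
Index 4 -> lima

Answer: lima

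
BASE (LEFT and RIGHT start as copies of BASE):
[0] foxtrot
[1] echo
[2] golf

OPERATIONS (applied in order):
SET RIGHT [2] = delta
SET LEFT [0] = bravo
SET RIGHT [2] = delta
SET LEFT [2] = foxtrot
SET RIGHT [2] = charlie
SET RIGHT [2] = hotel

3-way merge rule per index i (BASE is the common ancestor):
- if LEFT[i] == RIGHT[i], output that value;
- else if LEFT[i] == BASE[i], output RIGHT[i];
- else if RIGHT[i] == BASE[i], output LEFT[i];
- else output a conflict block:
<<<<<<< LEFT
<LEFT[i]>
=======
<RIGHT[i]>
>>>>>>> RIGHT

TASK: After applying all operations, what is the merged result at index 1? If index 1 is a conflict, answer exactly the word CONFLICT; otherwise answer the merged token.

Final LEFT:  [bravo, echo, foxtrot]
Final RIGHT: [foxtrot, echo, hotel]
i=0: L=bravo, R=foxtrot=BASE -> take LEFT -> bravo
i=1: L=echo R=echo -> agree -> echo
i=2: BASE=golf L=foxtrot R=hotel all differ -> CONFLICT
Index 1 -> echo

Answer: echo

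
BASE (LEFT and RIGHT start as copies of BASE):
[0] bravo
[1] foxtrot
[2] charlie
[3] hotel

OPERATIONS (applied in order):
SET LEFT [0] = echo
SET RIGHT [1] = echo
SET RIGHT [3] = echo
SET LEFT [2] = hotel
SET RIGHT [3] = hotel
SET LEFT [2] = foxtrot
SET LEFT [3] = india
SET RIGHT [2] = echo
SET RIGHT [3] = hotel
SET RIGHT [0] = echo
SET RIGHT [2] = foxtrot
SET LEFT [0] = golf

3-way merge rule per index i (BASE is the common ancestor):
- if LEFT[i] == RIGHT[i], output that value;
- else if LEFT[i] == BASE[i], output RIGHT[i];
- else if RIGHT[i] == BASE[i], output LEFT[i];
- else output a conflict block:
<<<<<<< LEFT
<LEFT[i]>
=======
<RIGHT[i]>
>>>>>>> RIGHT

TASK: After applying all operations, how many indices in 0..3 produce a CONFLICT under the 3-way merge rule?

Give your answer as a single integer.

Final LEFT:  [golf, foxtrot, foxtrot, india]
Final RIGHT: [echo, echo, foxtrot, hotel]
i=0: BASE=bravo L=golf R=echo all differ -> CONFLICT
i=1: L=foxtrot=BASE, R=echo -> take RIGHT -> echo
i=2: L=foxtrot R=foxtrot -> agree -> foxtrot
i=3: L=india, R=hotel=BASE -> take LEFT -> india
Conflict count: 1

Answer: 1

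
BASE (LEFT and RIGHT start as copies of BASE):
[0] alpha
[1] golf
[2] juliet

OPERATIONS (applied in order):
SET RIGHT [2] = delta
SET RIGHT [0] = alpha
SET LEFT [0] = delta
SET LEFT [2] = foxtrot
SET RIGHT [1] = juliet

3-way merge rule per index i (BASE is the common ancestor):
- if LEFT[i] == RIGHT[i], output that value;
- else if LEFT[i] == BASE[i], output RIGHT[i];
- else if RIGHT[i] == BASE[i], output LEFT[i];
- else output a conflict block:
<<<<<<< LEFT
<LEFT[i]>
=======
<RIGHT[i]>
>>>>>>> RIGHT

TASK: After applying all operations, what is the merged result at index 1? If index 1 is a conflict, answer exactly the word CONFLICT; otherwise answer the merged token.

Answer: juliet

Derivation:
Final LEFT:  [delta, golf, foxtrot]
Final RIGHT: [alpha, juliet, delta]
i=0: L=delta, R=alpha=BASE -> take LEFT -> delta
i=1: L=golf=BASE, R=juliet -> take RIGHT -> juliet
i=2: BASE=juliet L=foxtrot R=delta all differ -> CONFLICT
Index 1 -> juliet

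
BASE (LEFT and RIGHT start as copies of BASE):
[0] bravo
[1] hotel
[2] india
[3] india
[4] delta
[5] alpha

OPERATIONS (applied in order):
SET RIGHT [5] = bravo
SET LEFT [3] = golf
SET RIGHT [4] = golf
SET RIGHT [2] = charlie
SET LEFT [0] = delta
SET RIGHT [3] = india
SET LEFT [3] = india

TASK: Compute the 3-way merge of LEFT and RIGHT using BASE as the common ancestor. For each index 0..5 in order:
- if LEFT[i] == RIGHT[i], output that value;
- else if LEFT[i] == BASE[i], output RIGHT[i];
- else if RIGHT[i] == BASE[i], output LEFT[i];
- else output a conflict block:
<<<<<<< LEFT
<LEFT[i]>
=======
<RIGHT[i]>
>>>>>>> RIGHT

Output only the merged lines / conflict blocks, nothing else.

Final LEFT:  [delta, hotel, india, india, delta, alpha]
Final RIGHT: [bravo, hotel, charlie, india, golf, bravo]
i=0: L=delta, R=bravo=BASE -> take LEFT -> delta
i=1: L=hotel R=hotel -> agree -> hotel
i=2: L=india=BASE, R=charlie -> take RIGHT -> charlie
i=3: L=india R=india -> agree -> india
i=4: L=delta=BASE, R=golf -> take RIGHT -> golf
i=5: L=alpha=BASE, R=bravo -> take RIGHT -> bravo

Answer: delta
hotel
charlie
india
golf
bravo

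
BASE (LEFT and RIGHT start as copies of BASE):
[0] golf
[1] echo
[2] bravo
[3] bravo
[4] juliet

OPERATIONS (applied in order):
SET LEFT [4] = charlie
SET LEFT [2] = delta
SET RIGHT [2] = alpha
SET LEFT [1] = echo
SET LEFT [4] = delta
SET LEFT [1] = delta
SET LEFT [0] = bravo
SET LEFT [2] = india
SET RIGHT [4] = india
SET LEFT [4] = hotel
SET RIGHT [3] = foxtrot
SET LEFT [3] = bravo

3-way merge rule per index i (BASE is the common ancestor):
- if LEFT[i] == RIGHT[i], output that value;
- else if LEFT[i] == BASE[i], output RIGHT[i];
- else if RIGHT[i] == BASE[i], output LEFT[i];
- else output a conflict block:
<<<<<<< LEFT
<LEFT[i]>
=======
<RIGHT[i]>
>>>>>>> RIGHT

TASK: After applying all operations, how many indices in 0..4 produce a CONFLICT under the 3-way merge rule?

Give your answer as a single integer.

Final LEFT:  [bravo, delta, india, bravo, hotel]
Final RIGHT: [golf, echo, alpha, foxtrot, india]
i=0: L=bravo, R=golf=BASE -> take LEFT -> bravo
i=1: L=delta, R=echo=BASE -> take LEFT -> delta
i=2: BASE=bravo L=india R=alpha all differ -> CONFLICT
i=3: L=bravo=BASE, R=foxtrot -> take RIGHT -> foxtrot
i=4: BASE=juliet L=hotel R=india all differ -> CONFLICT
Conflict count: 2

Answer: 2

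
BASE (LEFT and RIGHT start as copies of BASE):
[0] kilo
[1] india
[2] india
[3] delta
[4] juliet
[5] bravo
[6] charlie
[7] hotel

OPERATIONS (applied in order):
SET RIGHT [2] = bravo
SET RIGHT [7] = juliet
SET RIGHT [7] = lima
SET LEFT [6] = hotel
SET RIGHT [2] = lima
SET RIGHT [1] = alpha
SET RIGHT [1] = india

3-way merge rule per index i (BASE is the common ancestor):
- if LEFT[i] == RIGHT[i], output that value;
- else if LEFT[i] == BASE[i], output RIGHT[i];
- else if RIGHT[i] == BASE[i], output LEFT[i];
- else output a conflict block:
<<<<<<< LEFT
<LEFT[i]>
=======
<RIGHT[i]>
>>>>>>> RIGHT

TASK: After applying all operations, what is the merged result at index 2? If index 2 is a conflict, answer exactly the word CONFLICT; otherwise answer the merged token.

Answer: lima

Derivation:
Final LEFT:  [kilo, india, india, delta, juliet, bravo, hotel, hotel]
Final RIGHT: [kilo, india, lima, delta, juliet, bravo, charlie, lima]
i=0: L=kilo R=kilo -> agree -> kilo
i=1: L=india R=india -> agree -> india
i=2: L=india=BASE, R=lima -> take RIGHT -> lima
i=3: L=delta R=delta -> agree -> delta
i=4: L=juliet R=juliet -> agree -> juliet
i=5: L=bravo R=bravo -> agree -> bravo
i=6: L=hotel, R=charlie=BASE -> take LEFT -> hotel
i=7: L=hotel=BASE, R=lima -> take RIGHT -> lima
Index 2 -> lima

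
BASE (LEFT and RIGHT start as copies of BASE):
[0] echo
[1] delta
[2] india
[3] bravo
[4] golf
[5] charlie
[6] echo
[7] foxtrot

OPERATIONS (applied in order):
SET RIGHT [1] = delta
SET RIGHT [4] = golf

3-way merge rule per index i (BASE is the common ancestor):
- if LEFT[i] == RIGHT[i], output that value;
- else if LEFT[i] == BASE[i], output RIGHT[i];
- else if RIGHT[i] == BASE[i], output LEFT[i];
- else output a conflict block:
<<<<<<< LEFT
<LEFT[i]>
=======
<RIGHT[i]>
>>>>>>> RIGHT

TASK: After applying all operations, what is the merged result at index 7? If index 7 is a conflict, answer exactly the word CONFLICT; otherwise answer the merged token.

Final LEFT:  [echo, delta, india, bravo, golf, charlie, echo, foxtrot]
Final RIGHT: [echo, delta, india, bravo, golf, charlie, echo, foxtrot]
i=0: L=echo R=echo -> agree -> echo
i=1: L=delta R=delta -> agree -> delta
i=2: L=india R=india -> agree -> india
i=3: L=bravo R=bravo -> agree -> bravo
i=4: L=golf R=golf -> agree -> golf
i=5: L=charlie R=charlie -> agree -> charlie
i=6: L=echo R=echo -> agree -> echo
i=7: L=foxtrot R=foxtrot -> agree -> foxtrot
Index 7 -> foxtrot

Answer: foxtrot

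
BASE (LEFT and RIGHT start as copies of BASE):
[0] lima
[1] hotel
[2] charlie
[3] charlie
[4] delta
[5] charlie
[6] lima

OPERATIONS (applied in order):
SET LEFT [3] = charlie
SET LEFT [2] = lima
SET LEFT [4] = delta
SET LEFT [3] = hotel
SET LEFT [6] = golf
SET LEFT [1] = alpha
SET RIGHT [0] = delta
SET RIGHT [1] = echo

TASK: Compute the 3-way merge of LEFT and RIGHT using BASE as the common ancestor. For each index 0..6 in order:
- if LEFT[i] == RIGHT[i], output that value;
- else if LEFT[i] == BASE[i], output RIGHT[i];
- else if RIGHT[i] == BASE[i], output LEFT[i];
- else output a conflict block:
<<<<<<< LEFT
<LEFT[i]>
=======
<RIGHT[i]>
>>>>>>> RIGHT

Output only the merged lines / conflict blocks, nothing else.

Final LEFT:  [lima, alpha, lima, hotel, delta, charlie, golf]
Final RIGHT: [delta, echo, charlie, charlie, delta, charlie, lima]
i=0: L=lima=BASE, R=delta -> take RIGHT -> delta
i=1: BASE=hotel L=alpha R=echo all differ -> CONFLICT
i=2: L=lima, R=charlie=BASE -> take LEFT -> lima
i=3: L=hotel, R=charlie=BASE -> take LEFT -> hotel
i=4: L=delta R=delta -> agree -> delta
i=5: L=charlie R=charlie -> agree -> charlie
i=6: L=golf, R=lima=BASE -> take LEFT -> golf

Answer: delta
<<<<<<< LEFT
alpha
=======
echo
>>>>>>> RIGHT
lima
hotel
delta
charlie
golf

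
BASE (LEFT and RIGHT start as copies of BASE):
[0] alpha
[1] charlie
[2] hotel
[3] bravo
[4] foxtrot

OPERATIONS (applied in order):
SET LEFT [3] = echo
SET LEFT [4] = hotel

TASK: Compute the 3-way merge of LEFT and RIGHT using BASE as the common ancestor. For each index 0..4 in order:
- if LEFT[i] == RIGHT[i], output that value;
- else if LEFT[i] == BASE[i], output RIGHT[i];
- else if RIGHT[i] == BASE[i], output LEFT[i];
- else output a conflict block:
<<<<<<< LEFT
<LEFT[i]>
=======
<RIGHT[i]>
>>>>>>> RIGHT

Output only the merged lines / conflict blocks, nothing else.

Final LEFT:  [alpha, charlie, hotel, echo, hotel]
Final RIGHT: [alpha, charlie, hotel, bravo, foxtrot]
i=0: L=alpha R=alpha -> agree -> alpha
i=1: L=charlie R=charlie -> agree -> charlie
i=2: L=hotel R=hotel -> agree -> hotel
i=3: L=echo, R=bravo=BASE -> take LEFT -> echo
i=4: L=hotel, R=foxtrot=BASE -> take LEFT -> hotel

Answer: alpha
charlie
hotel
echo
hotel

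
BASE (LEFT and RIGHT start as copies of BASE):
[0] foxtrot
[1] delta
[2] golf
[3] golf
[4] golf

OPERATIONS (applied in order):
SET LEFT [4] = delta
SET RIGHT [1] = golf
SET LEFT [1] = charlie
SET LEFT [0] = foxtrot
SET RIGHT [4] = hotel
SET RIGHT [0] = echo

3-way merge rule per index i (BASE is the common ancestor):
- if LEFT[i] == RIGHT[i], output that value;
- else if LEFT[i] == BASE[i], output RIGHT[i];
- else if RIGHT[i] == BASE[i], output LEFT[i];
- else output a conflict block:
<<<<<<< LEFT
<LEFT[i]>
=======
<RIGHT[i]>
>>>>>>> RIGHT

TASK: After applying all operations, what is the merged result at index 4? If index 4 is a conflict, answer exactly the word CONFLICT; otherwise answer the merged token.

Answer: CONFLICT

Derivation:
Final LEFT:  [foxtrot, charlie, golf, golf, delta]
Final RIGHT: [echo, golf, golf, golf, hotel]
i=0: L=foxtrot=BASE, R=echo -> take RIGHT -> echo
i=1: BASE=delta L=charlie R=golf all differ -> CONFLICT
i=2: L=golf R=golf -> agree -> golf
i=3: L=golf R=golf -> agree -> golf
i=4: BASE=golf L=delta R=hotel all differ -> CONFLICT
Index 4 -> CONFLICT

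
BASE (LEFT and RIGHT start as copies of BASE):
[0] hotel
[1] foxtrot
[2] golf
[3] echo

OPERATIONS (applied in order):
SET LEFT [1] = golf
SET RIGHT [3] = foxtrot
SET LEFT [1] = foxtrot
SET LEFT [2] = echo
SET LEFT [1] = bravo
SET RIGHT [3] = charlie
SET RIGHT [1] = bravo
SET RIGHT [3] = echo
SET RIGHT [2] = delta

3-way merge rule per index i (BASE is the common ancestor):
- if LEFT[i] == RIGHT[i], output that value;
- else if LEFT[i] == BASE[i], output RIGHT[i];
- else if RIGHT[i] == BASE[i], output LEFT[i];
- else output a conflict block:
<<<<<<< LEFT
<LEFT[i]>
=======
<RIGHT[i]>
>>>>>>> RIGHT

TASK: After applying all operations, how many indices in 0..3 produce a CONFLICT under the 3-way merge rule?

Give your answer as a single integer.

Answer: 1

Derivation:
Final LEFT:  [hotel, bravo, echo, echo]
Final RIGHT: [hotel, bravo, delta, echo]
i=0: L=hotel R=hotel -> agree -> hotel
i=1: L=bravo R=bravo -> agree -> bravo
i=2: BASE=golf L=echo R=delta all differ -> CONFLICT
i=3: L=echo R=echo -> agree -> echo
Conflict count: 1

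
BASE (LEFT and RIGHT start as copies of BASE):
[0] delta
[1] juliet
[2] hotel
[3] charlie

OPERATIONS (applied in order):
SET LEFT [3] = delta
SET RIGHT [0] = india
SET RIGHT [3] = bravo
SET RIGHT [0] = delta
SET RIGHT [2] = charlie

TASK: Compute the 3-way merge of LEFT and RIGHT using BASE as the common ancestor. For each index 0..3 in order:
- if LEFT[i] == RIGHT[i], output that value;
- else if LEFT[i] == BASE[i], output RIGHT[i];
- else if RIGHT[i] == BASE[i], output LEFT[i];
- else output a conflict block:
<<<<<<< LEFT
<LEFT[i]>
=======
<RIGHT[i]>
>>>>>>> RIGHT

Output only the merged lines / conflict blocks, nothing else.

Answer: delta
juliet
charlie
<<<<<<< LEFT
delta
=======
bravo
>>>>>>> RIGHT

Derivation:
Final LEFT:  [delta, juliet, hotel, delta]
Final RIGHT: [delta, juliet, charlie, bravo]
i=0: L=delta R=delta -> agree -> delta
i=1: L=juliet R=juliet -> agree -> juliet
i=2: L=hotel=BASE, R=charlie -> take RIGHT -> charlie
i=3: BASE=charlie L=delta R=bravo all differ -> CONFLICT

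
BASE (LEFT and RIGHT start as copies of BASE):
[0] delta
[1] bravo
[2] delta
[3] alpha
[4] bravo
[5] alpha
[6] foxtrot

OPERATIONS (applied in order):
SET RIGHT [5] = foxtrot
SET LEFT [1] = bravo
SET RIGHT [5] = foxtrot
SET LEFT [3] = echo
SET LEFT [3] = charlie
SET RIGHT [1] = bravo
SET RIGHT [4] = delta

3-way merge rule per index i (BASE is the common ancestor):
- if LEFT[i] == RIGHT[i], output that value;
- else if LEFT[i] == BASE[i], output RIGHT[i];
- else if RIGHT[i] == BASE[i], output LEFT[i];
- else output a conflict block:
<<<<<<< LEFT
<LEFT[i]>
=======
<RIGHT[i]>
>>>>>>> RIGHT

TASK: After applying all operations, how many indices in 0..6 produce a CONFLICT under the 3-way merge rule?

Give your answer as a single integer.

Answer: 0

Derivation:
Final LEFT:  [delta, bravo, delta, charlie, bravo, alpha, foxtrot]
Final RIGHT: [delta, bravo, delta, alpha, delta, foxtrot, foxtrot]
i=0: L=delta R=delta -> agree -> delta
i=1: L=bravo R=bravo -> agree -> bravo
i=2: L=delta R=delta -> agree -> delta
i=3: L=charlie, R=alpha=BASE -> take LEFT -> charlie
i=4: L=bravo=BASE, R=delta -> take RIGHT -> delta
i=5: L=alpha=BASE, R=foxtrot -> take RIGHT -> foxtrot
i=6: L=foxtrot R=foxtrot -> agree -> foxtrot
Conflict count: 0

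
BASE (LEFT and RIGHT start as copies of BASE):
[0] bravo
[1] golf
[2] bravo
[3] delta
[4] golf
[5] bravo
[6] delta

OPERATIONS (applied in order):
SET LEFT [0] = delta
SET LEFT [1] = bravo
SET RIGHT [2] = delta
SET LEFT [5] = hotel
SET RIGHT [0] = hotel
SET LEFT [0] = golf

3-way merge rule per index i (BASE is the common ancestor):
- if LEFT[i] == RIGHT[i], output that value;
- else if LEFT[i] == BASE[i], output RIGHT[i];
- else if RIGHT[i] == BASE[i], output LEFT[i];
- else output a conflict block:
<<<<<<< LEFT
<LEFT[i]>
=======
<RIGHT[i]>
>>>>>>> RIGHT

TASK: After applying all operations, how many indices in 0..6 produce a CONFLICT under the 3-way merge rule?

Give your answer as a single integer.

Final LEFT:  [golf, bravo, bravo, delta, golf, hotel, delta]
Final RIGHT: [hotel, golf, delta, delta, golf, bravo, delta]
i=0: BASE=bravo L=golf R=hotel all differ -> CONFLICT
i=1: L=bravo, R=golf=BASE -> take LEFT -> bravo
i=2: L=bravo=BASE, R=delta -> take RIGHT -> delta
i=3: L=delta R=delta -> agree -> delta
i=4: L=golf R=golf -> agree -> golf
i=5: L=hotel, R=bravo=BASE -> take LEFT -> hotel
i=6: L=delta R=delta -> agree -> delta
Conflict count: 1

Answer: 1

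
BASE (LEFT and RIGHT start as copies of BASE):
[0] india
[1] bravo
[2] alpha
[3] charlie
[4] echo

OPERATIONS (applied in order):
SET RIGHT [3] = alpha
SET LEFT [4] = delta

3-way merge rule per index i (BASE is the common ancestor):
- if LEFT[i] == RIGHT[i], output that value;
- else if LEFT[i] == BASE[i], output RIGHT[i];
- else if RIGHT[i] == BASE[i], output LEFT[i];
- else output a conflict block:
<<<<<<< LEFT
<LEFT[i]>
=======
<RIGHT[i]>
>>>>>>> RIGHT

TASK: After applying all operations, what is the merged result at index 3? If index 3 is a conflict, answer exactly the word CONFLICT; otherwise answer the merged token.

Final LEFT:  [india, bravo, alpha, charlie, delta]
Final RIGHT: [india, bravo, alpha, alpha, echo]
i=0: L=india R=india -> agree -> india
i=1: L=bravo R=bravo -> agree -> bravo
i=2: L=alpha R=alpha -> agree -> alpha
i=3: L=charlie=BASE, R=alpha -> take RIGHT -> alpha
i=4: L=delta, R=echo=BASE -> take LEFT -> delta
Index 3 -> alpha

Answer: alpha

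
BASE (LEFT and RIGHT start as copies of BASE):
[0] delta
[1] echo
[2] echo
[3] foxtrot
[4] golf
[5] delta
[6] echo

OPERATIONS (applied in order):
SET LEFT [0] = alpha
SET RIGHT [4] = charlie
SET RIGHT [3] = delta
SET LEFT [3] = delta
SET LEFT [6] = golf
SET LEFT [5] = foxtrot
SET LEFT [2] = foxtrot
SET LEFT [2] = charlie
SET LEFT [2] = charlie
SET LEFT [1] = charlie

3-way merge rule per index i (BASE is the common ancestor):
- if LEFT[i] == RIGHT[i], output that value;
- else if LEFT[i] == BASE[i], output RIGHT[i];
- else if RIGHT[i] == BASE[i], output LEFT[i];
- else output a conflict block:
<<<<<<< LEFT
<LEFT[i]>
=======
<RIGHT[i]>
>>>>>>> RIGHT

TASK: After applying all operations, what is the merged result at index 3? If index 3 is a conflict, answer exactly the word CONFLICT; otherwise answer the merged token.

Final LEFT:  [alpha, charlie, charlie, delta, golf, foxtrot, golf]
Final RIGHT: [delta, echo, echo, delta, charlie, delta, echo]
i=0: L=alpha, R=delta=BASE -> take LEFT -> alpha
i=1: L=charlie, R=echo=BASE -> take LEFT -> charlie
i=2: L=charlie, R=echo=BASE -> take LEFT -> charlie
i=3: L=delta R=delta -> agree -> delta
i=4: L=golf=BASE, R=charlie -> take RIGHT -> charlie
i=5: L=foxtrot, R=delta=BASE -> take LEFT -> foxtrot
i=6: L=golf, R=echo=BASE -> take LEFT -> golf
Index 3 -> delta

Answer: delta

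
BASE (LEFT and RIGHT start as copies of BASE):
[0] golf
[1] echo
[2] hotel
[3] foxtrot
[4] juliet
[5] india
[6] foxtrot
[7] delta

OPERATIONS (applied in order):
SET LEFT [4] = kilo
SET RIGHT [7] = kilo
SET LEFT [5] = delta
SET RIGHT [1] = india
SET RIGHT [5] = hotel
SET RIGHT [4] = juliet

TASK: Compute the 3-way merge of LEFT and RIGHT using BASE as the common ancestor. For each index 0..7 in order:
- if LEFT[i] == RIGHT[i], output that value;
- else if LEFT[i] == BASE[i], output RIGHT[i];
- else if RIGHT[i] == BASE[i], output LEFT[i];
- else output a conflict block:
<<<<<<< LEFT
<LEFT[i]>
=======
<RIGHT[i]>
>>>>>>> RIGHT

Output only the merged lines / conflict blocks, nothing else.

Final LEFT:  [golf, echo, hotel, foxtrot, kilo, delta, foxtrot, delta]
Final RIGHT: [golf, india, hotel, foxtrot, juliet, hotel, foxtrot, kilo]
i=0: L=golf R=golf -> agree -> golf
i=1: L=echo=BASE, R=india -> take RIGHT -> india
i=2: L=hotel R=hotel -> agree -> hotel
i=3: L=foxtrot R=foxtrot -> agree -> foxtrot
i=4: L=kilo, R=juliet=BASE -> take LEFT -> kilo
i=5: BASE=india L=delta R=hotel all differ -> CONFLICT
i=6: L=foxtrot R=foxtrot -> agree -> foxtrot
i=7: L=delta=BASE, R=kilo -> take RIGHT -> kilo

Answer: golf
india
hotel
foxtrot
kilo
<<<<<<< LEFT
delta
=======
hotel
>>>>>>> RIGHT
foxtrot
kilo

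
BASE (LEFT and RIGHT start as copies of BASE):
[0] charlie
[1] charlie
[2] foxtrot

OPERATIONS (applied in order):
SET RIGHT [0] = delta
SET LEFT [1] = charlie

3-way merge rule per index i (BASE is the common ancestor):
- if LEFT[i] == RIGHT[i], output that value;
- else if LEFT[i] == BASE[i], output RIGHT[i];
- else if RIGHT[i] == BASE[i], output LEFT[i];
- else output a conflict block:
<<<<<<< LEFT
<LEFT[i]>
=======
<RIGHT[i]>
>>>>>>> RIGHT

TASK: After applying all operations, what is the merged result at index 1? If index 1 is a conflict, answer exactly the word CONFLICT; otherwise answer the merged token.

Final LEFT:  [charlie, charlie, foxtrot]
Final RIGHT: [delta, charlie, foxtrot]
i=0: L=charlie=BASE, R=delta -> take RIGHT -> delta
i=1: L=charlie R=charlie -> agree -> charlie
i=2: L=foxtrot R=foxtrot -> agree -> foxtrot
Index 1 -> charlie

Answer: charlie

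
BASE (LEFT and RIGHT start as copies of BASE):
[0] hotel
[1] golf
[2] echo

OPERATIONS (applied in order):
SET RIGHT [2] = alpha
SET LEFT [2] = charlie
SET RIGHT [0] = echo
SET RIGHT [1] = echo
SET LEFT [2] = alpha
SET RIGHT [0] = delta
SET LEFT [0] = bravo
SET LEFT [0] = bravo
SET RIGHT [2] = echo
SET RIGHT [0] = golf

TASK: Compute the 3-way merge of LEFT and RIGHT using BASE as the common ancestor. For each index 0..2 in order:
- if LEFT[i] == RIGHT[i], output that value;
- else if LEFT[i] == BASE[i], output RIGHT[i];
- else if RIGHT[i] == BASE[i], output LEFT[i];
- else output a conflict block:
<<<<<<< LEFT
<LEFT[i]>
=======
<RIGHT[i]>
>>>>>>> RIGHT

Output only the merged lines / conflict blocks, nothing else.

Final LEFT:  [bravo, golf, alpha]
Final RIGHT: [golf, echo, echo]
i=0: BASE=hotel L=bravo R=golf all differ -> CONFLICT
i=1: L=golf=BASE, R=echo -> take RIGHT -> echo
i=2: L=alpha, R=echo=BASE -> take LEFT -> alpha

Answer: <<<<<<< LEFT
bravo
=======
golf
>>>>>>> RIGHT
echo
alpha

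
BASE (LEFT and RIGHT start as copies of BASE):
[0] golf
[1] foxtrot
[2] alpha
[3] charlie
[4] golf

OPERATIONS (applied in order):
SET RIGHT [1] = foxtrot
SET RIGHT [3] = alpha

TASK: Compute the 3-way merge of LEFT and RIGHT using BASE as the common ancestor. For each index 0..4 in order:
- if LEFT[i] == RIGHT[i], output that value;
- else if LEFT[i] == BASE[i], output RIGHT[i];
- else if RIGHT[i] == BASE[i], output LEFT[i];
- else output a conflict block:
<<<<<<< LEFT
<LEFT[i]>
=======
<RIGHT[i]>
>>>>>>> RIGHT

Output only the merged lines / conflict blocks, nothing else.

Answer: golf
foxtrot
alpha
alpha
golf

Derivation:
Final LEFT:  [golf, foxtrot, alpha, charlie, golf]
Final RIGHT: [golf, foxtrot, alpha, alpha, golf]
i=0: L=golf R=golf -> agree -> golf
i=1: L=foxtrot R=foxtrot -> agree -> foxtrot
i=2: L=alpha R=alpha -> agree -> alpha
i=3: L=charlie=BASE, R=alpha -> take RIGHT -> alpha
i=4: L=golf R=golf -> agree -> golf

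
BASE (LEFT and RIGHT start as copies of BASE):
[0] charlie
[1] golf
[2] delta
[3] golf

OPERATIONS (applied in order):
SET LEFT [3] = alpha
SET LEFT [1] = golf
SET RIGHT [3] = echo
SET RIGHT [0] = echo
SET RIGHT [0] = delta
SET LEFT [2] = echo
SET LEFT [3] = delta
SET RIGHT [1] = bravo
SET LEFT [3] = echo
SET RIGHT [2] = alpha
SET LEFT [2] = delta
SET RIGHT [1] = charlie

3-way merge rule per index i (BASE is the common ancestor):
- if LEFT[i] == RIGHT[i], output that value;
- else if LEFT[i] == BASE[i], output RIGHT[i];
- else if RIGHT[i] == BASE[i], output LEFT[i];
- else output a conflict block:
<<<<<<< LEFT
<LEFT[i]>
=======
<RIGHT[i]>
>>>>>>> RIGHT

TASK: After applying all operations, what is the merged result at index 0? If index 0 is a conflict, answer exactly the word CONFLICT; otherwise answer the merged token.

Answer: delta

Derivation:
Final LEFT:  [charlie, golf, delta, echo]
Final RIGHT: [delta, charlie, alpha, echo]
i=0: L=charlie=BASE, R=delta -> take RIGHT -> delta
i=1: L=golf=BASE, R=charlie -> take RIGHT -> charlie
i=2: L=delta=BASE, R=alpha -> take RIGHT -> alpha
i=3: L=echo R=echo -> agree -> echo
Index 0 -> delta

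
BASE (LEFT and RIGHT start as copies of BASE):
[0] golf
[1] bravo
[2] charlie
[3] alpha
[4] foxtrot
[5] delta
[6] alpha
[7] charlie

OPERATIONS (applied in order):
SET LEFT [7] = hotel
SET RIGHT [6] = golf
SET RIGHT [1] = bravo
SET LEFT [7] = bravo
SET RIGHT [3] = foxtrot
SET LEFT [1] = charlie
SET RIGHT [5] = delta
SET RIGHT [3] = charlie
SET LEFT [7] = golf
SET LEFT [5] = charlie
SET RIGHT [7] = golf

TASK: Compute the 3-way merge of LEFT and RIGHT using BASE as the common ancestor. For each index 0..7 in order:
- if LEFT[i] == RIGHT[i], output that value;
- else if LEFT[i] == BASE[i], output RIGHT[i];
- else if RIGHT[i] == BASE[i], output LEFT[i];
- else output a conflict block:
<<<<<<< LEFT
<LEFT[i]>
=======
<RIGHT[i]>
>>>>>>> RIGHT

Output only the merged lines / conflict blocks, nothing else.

Final LEFT:  [golf, charlie, charlie, alpha, foxtrot, charlie, alpha, golf]
Final RIGHT: [golf, bravo, charlie, charlie, foxtrot, delta, golf, golf]
i=0: L=golf R=golf -> agree -> golf
i=1: L=charlie, R=bravo=BASE -> take LEFT -> charlie
i=2: L=charlie R=charlie -> agree -> charlie
i=3: L=alpha=BASE, R=charlie -> take RIGHT -> charlie
i=4: L=foxtrot R=foxtrot -> agree -> foxtrot
i=5: L=charlie, R=delta=BASE -> take LEFT -> charlie
i=6: L=alpha=BASE, R=golf -> take RIGHT -> golf
i=7: L=golf R=golf -> agree -> golf

Answer: golf
charlie
charlie
charlie
foxtrot
charlie
golf
golf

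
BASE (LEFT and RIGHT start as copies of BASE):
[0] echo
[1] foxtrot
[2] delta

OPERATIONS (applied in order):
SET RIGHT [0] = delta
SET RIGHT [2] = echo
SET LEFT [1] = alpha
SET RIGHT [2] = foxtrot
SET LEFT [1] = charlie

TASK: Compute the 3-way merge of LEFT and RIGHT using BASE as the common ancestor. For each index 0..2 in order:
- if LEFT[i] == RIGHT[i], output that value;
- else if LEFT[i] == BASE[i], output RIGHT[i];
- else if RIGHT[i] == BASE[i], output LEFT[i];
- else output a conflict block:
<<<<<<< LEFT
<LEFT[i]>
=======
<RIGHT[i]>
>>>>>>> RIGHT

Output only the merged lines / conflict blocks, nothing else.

Final LEFT:  [echo, charlie, delta]
Final RIGHT: [delta, foxtrot, foxtrot]
i=0: L=echo=BASE, R=delta -> take RIGHT -> delta
i=1: L=charlie, R=foxtrot=BASE -> take LEFT -> charlie
i=2: L=delta=BASE, R=foxtrot -> take RIGHT -> foxtrot

Answer: delta
charlie
foxtrot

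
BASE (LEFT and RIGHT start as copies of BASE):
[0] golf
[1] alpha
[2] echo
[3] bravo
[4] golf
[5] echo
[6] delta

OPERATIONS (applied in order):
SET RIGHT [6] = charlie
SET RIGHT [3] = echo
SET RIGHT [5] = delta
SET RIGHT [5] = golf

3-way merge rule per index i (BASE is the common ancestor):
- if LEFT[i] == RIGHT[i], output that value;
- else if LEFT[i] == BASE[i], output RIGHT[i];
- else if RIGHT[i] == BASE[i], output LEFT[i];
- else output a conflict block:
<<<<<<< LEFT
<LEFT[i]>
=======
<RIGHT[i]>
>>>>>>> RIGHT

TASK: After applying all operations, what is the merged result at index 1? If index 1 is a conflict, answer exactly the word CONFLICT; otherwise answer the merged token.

Answer: alpha

Derivation:
Final LEFT:  [golf, alpha, echo, bravo, golf, echo, delta]
Final RIGHT: [golf, alpha, echo, echo, golf, golf, charlie]
i=0: L=golf R=golf -> agree -> golf
i=1: L=alpha R=alpha -> agree -> alpha
i=2: L=echo R=echo -> agree -> echo
i=3: L=bravo=BASE, R=echo -> take RIGHT -> echo
i=4: L=golf R=golf -> agree -> golf
i=5: L=echo=BASE, R=golf -> take RIGHT -> golf
i=6: L=delta=BASE, R=charlie -> take RIGHT -> charlie
Index 1 -> alpha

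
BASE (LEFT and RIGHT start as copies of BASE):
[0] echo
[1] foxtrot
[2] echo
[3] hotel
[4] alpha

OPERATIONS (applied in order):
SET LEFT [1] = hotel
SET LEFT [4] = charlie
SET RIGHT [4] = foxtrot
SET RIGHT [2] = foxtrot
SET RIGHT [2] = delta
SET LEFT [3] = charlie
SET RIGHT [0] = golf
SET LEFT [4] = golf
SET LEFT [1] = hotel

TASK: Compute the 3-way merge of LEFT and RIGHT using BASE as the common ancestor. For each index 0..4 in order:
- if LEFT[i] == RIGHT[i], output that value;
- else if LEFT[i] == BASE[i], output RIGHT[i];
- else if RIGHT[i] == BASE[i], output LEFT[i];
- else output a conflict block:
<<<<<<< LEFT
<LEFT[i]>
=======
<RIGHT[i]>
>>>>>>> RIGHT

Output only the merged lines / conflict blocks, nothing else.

Final LEFT:  [echo, hotel, echo, charlie, golf]
Final RIGHT: [golf, foxtrot, delta, hotel, foxtrot]
i=0: L=echo=BASE, R=golf -> take RIGHT -> golf
i=1: L=hotel, R=foxtrot=BASE -> take LEFT -> hotel
i=2: L=echo=BASE, R=delta -> take RIGHT -> delta
i=3: L=charlie, R=hotel=BASE -> take LEFT -> charlie
i=4: BASE=alpha L=golf R=foxtrot all differ -> CONFLICT

Answer: golf
hotel
delta
charlie
<<<<<<< LEFT
golf
=======
foxtrot
>>>>>>> RIGHT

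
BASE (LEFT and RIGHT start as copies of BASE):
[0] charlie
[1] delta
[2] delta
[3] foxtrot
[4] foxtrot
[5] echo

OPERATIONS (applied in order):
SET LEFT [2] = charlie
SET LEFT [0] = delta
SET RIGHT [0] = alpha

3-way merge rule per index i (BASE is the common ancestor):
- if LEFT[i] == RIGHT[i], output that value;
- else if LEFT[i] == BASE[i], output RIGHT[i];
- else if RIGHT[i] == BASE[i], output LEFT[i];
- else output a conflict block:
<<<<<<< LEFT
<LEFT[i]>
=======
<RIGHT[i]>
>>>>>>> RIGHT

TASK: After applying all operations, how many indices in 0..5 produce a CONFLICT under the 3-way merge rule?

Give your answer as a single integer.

Final LEFT:  [delta, delta, charlie, foxtrot, foxtrot, echo]
Final RIGHT: [alpha, delta, delta, foxtrot, foxtrot, echo]
i=0: BASE=charlie L=delta R=alpha all differ -> CONFLICT
i=1: L=delta R=delta -> agree -> delta
i=2: L=charlie, R=delta=BASE -> take LEFT -> charlie
i=3: L=foxtrot R=foxtrot -> agree -> foxtrot
i=4: L=foxtrot R=foxtrot -> agree -> foxtrot
i=5: L=echo R=echo -> agree -> echo
Conflict count: 1

Answer: 1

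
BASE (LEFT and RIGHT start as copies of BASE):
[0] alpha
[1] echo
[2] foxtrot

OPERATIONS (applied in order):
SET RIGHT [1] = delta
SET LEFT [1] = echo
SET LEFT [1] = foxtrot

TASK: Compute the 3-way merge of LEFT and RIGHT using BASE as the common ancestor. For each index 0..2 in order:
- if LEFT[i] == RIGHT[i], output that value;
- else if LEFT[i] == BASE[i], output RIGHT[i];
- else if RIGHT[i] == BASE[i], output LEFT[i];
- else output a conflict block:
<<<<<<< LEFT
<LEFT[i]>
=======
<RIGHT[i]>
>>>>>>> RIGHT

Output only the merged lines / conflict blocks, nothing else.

Final LEFT:  [alpha, foxtrot, foxtrot]
Final RIGHT: [alpha, delta, foxtrot]
i=0: L=alpha R=alpha -> agree -> alpha
i=1: BASE=echo L=foxtrot R=delta all differ -> CONFLICT
i=2: L=foxtrot R=foxtrot -> agree -> foxtrot

Answer: alpha
<<<<<<< LEFT
foxtrot
=======
delta
>>>>>>> RIGHT
foxtrot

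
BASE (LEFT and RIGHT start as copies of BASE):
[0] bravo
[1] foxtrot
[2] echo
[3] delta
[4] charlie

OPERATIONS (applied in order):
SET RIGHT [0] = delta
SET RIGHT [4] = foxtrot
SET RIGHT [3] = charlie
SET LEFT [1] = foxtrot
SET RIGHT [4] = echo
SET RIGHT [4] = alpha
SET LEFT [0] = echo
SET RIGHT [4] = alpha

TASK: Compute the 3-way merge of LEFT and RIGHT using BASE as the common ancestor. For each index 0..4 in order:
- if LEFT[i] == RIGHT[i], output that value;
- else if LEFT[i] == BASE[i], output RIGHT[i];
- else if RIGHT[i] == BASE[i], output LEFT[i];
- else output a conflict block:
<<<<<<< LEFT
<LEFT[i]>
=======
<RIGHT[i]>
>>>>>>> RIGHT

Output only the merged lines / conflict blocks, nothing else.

Answer: <<<<<<< LEFT
echo
=======
delta
>>>>>>> RIGHT
foxtrot
echo
charlie
alpha

Derivation:
Final LEFT:  [echo, foxtrot, echo, delta, charlie]
Final RIGHT: [delta, foxtrot, echo, charlie, alpha]
i=0: BASE=bravo L=echo R=delta all differ -> CONFLICT
i=1: L=foxtrot R=foxtrot -> agree -> foxtrot
i=2: L=echo R=echo -> agree -> echo
i=3: L=delta=BASE, R=charlie -> take RIGHT -> charlie
i=4: L=charlie=BASE, R=alpha -> take RIGHT -> alpha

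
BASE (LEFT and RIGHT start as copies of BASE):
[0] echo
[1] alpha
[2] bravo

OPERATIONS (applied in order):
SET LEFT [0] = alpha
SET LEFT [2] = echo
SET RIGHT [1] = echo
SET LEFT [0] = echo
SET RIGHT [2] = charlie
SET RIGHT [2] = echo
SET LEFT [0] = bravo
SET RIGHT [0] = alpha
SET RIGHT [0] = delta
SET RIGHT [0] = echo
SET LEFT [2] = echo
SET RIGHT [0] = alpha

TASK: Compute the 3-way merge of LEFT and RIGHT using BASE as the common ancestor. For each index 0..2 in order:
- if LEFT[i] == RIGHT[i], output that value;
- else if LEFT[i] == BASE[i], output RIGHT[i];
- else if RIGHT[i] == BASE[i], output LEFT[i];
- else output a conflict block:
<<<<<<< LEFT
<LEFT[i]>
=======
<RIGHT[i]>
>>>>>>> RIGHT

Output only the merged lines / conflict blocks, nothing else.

Final LEFT:  [bravo, alpha, echo]
Final RIGHT: [alpha, echo, echo]
i=0: BASE=echo L=bravo R=alpha all differ -> CONFLICT
i=1: L=alpha=BASE, R=echo -> take RIGHT -> echo
i=2: L=echo R=echo -> agree -> echo

Answer: <<<<<<< LEFT
bravo
=======
alpha
>>>>>>> RIGHT
echo
echo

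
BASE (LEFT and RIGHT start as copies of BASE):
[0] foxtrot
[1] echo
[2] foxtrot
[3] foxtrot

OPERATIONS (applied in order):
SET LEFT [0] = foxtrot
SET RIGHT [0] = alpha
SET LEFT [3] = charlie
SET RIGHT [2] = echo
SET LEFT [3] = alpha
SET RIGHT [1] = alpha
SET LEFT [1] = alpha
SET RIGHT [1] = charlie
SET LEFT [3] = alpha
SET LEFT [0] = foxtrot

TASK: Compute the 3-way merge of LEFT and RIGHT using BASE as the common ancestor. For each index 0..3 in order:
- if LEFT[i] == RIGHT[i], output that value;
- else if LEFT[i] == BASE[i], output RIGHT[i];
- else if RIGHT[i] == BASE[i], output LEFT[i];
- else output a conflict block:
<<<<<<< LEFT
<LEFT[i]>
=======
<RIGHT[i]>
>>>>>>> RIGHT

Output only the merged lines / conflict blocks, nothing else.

Answer: alpha
<<<<<<< LEFT
alpha
=======
charlie
>>>>>>> RIGHT
echo
alpha

Derivation:
Final LEFT:  [foxtrot, alpha, foxtrot, alpha]
Final RIGHT: [alpha, charlie, echo, foxtrot]
i=0: L=foxtrot=BASE, R=alpha -> take RIGHT -> alpha
i=1: BASE=echo L=alpha R=charlie all differ -> CONFLICT
i=2: L=foxtrot=BASE, R=echo -> take RIGHT -> echo
i=3: L=alpha, R=foxtrot=BASE -> take LEFT -> alpha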